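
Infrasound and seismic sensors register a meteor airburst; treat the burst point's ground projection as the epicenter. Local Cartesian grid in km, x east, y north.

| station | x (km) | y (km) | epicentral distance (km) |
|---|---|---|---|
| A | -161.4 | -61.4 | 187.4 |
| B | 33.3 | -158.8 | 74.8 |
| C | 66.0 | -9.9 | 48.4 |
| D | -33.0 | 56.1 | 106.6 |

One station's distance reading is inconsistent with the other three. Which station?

B

Solve using three stations at a time. Using A, C, D (subtract circle equations pairwise → linear system) gives (x, y) ≈ (24.0, -34.0).
Distances from that point to each station vs reported:
  A: calculated 187.4 vs reported 187.4 → residual 0.0 km
  B: calculated 125.1 vs reported 74.8 → residual 50.3 km
  C: calculated 48.4 vs reported 48.4 → residual 0.0 km
  D: calculated 106.6 vs reported 106.6 → residual 0.0 km
A, C, D are mutually consistent (residuals ≈ 0); B is off by 50.3 km.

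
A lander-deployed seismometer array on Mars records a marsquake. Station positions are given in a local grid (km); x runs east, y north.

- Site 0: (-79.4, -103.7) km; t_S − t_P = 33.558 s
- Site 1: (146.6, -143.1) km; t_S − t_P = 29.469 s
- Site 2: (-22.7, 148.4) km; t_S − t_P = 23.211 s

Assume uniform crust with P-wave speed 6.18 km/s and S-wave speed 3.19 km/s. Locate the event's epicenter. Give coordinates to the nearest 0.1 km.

Distance from S−P lag: d = Δt · v_P v_S / (v_P − v_S) = Δt · (6.18·3.19)/(6.18−3.19) ≈ 6.5934·Δt.
So d_Site 0 = 221.26, d_Site 1 = 194.30, d_Site 2 = 153.04 km.
Circle about each station: (x + 79.4)² + (y + 103.7)² = 221.26²; (x − 146.6)² + (y + 143.1)² = 194.30²; (x + 22.7)² + (y − 148.4)² = 153.04².
Subtracting pairs of circle equations eliminates x²+y² and gives linear equations (the radical axes):
452.0 x − 78.8 y = 36114.62
113.4 x + 504.2 y = 31014.55
Solving the 2×2 system: x ≈ 87.2, y ≈ 41.9 km.
Check against Site 0 (with the unrounded x, y): √((x + 79.4)²+(y + 103.7)²) = 221.26 ≈ 221.26 km. ✓

x ≈ 87.2 km, y ≈ 41.9 km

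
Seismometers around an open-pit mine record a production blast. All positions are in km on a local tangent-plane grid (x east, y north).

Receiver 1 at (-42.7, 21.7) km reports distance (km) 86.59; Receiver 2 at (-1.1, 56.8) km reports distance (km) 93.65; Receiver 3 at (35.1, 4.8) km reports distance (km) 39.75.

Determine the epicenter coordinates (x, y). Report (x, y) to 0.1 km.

Circle about each station: (x + 42.7)² + (y − 21.7)² = 86.59²; (x + 1.1)² + (y − 56.8)² = 93.65²; (x − 35.1)² + (y − 4.8)² = 39.75².
Subtracting pairs of circle equations eliminates x²+y² and gives linear equations (the radical axes):
83.2 x + 70.2 y = -339.22
155.6 x − 33.8 y = 4878.64
Solving the 2×2 system: x ≈ 24.1, y ≈ -33.4 km.

(24.1, -33.4)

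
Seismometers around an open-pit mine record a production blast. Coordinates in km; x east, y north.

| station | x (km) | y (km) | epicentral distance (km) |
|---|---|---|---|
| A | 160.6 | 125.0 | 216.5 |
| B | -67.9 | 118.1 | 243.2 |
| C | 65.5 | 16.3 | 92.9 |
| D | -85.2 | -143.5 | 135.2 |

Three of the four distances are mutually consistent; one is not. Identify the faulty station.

D

Solve using three stations at a time. Using A, B, C (subtract circle equations pairwise → linear system) gives (x, y) ≈ (79.2, -75.6).
Distances from that point to each station vs reported:
  A: calculated 216.5 vs reported 216.5 → residual 0.0 km
  B: calculated 243.2 vs reported 243.2 → residual 0.0 km
  C: calculated 92.9 vs reported 92.9 → residual 0.0 km
  D: calculated 177.8 vs reported 135.2 → residual 42.6 km
A, B, C are mutually consistent (residuals ≈ 0); D is off by 42.6 km.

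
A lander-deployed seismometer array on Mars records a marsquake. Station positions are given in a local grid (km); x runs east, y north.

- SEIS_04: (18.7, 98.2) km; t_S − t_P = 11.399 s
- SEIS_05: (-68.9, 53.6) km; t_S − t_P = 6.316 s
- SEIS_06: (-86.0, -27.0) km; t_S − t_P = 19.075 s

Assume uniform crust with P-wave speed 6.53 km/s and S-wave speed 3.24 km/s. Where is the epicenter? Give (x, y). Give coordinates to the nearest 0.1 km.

(-54.3, 91.5)

Distance from S−P lag: d = Δt · v_P v_S / (v_P − v_S) = Δt · (6.53·3.24)/(6.53−3.24) ≈ 6.4308·Δt.
So d_SEIS_04 = 73.30, d_SEIS_05 = 40.62, d_SEIS_06 = 122.67 km.
Circle about each station: (x − 18.7)² + (y − 98.2)² = 73.30²; (x + 68.9)² + (y − 53.6)² = 40.62²; (x + 86.0)² + (y + 27.0)² = 122.67².
Subtracting the SEIS_04 equation from the SEIS_05 and SEIS_06 equations removes the quadratic terms:
-175.2 x − 89.2 y = 1350.15
-209.4 x − 250.4 y = -11542.97
Solving the 2×2 system: x ≈ -54.3, y ≈ 91.5 km.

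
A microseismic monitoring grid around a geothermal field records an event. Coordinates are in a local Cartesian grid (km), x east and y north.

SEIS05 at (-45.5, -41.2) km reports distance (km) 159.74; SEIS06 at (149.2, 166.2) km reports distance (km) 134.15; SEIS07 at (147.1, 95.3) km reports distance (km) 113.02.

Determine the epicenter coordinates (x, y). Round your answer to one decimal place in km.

Circle about each station: (x + 45.5)² + (y + 41.2)² = 159.74²; (x − 149.2)² + (y − 166.2)² = 134.15²; (x − 147.1)² + (y − 95.3)² = 113.02².
Subtracting pairs of circle equations eliminates x²+y² and gives linear equations (the radical axes):
389.4 x + 414.8 y = 53636.04
385.2 x + 273.0 y = 39696.16
Solving the 2×2 system: x ≈ 34.1, y ≈ 97.3 km.

(34.1, 97.3)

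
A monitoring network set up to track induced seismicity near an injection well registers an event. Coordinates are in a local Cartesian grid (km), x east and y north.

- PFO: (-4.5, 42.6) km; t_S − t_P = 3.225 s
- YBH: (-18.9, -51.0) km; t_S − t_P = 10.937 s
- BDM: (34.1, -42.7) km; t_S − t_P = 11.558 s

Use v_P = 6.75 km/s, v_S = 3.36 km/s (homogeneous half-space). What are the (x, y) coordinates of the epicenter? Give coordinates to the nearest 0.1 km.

Distance from S−P lag: d = Δt · v_P v_S / (v_P − v_S) = Δt · (6.75·3.36)/(6.75−3.36) ≈ 6.6903·Δt.
So d_PFO = 21.58, d_YBH = 73.17, d_BDM = 77.33 km.
Circle about each station: (x + 4.5)² + (y − 42.6)² = 21.58²; (x + 18.9)² + (y + 51.0)² = 73.17²; (x − 34.1)² + (y + 42.7)² = 77.33².
Subtracting pairs of circle equations eliminates x²+y² and gives linear equations (the radical axes):
-28.8 x − 187.2 y = -3764.95
77.2 x − 170.6 y = -4363.14
Solving the 2×2 system: x ≈ -9.0, y ≈ 21.5 km.
Check against PFO (with the unrounded x, y): √((x + 4.5)²+(y − 42.6)²) = 21.58 ≈ 21.58 km. ✓

x ≈ -9.0 km, y ≈ 21.5 km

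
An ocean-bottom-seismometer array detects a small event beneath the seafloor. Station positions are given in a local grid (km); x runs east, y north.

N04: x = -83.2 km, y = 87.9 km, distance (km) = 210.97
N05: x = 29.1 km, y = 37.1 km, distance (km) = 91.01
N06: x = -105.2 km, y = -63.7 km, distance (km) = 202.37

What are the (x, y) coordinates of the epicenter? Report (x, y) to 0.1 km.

(93.8, -26.9)

Circle about each station: (x + 83.2)² + (y − 87.9)² = 210.97²; (x − 29.1)² + (y − 37.1)² = 91.01²; (x + 105.2)² + (y + 63.7)² = 202.37².
Subtracting the N04 equation from the N05 and N06 equations removes the quadratic terms:
224.6 x − 101.6 y = 23800.09
-44.0 x − 303.2 y = 4030.80
Solving the 2×2 system: x ≈ 93.8, y ≈ -26.9 km.
Check against N04 (with the unrounded x, y): √((x + 83.2)²+(y − 87.9)²) = 210.97 ≈ 210.97 km. ✓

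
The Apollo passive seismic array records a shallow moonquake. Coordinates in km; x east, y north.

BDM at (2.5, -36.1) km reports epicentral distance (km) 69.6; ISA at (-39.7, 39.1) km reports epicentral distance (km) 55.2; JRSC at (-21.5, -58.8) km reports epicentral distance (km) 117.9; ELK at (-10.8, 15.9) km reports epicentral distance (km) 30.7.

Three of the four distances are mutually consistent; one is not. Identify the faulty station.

Solve using three stations at a time. Using BDM, ISA, ELK (subtract circle equations pairwise → linear system) gives (x, y) ≈ (15.0, 32.3).
Distances from that point to each station vs reported:
  BDM: calculated 69.6 vs reported 69.6 → residual 0.0 km
  ISA: calculated 55.2 vs reported 55.2 → residual 0.0 km
  JRSC: calculated 98.2 vs reported 117.9 → residual 19.7 km
  ELK: calculated 30.6 vs reported 30.7 → residual 0.1 km
BDM, ISA, ELK are mutually consistent (residuals ≈ 0); JRSC is off by 19.7 km.

JRSC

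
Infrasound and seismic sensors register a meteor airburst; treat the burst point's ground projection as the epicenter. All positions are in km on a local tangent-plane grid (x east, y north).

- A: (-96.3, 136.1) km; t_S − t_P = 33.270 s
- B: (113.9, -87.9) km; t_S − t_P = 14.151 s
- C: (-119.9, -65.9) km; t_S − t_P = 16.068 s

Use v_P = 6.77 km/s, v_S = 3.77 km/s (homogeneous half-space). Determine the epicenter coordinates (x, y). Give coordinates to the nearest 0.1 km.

Distance from S−P lag: d = Δt · v_P v_S / (v_P − v_S) = Δt · (6.77·3.77)/(6.77−3.77) ≈ 8.5076·Δt.
So d_A = 283.05, d_B = 120.39, d_C = 136.70 km.
Circle about each station: (x + 96.3)² + (y − 136.1)² = 283.05²; (x − 113.9)² + (y + 87.9)² = 120.39²; (x + 119.9)² + (y + 65.9)² = 136.70².
Subtracting the A equation from the B and C equations removes the quadratic terms:
420.4 x − 448.0 y = 58526.27
-47.2 x − 404.0 y = 52352.33
Solving the 2×2 system: x ≈ 1.0, y ≈ -129.7 km.

1.0 km east, -129.7 km north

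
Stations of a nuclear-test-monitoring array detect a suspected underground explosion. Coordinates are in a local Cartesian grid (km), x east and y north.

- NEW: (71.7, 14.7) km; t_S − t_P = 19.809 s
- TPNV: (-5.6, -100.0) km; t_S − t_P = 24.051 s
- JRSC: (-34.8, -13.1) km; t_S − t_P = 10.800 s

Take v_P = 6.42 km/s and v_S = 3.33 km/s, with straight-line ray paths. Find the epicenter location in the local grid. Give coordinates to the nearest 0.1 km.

Distance from S−P lag: d = Δt · v_P v_S / (v_P − v_S) = Δt · (6.42·3.33)/(6.42−3.33) ≈ 6.9186·Δt.
So d_NEW = 137.05, d_TPNV = 166.40, d_JRSC = 74.72 km.
Circle about each station: (x − 71.7)² + (y − 14.7)² = 137.05²; (x + 5.6)² + (y + 100.0)² = 166.40²; (x + 34.8)² + (y + 13.1)² = 74.72².
Subtracting the NEW equation from the TPNV and JRSC equations removes the quadratic terms:
-154.6 x − 229.4 y = -4231.88
-213.0 x − 55.6 y = 9225.29
Solving the 2×2 system: x ≈ -58.4, y ≈ 57.8 km.
Check against NEW (with the unrounded x, y): √((x − 71.7)²+(y − 14.7)²) = 137.06 ≈ 137.05 km. ✓

x ≈ -58.4 km, y ≈ 57.8 km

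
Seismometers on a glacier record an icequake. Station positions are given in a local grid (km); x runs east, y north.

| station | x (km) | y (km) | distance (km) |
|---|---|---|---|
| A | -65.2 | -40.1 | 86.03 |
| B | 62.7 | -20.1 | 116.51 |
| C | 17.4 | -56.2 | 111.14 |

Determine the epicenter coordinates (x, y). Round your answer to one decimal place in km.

-36.5 km east, 41.0 km north

Circle about each station: (x + 65.2)² + (y + 40.1)² = 86.03²; (x − 62.7)² + (y + 20.1)² = 116.51²; (x − 17.4)² + (y + 56.2)² = 111.14².
Subtracting the A equation from the B and C equations removes the quadratic terms:
255.8 x + 40.0 y = -7697.17
165.2 x − 32.2 y = -7348.79
Solving the 2×2 system: x ≈ -36.5, y ≈ 41.0 km.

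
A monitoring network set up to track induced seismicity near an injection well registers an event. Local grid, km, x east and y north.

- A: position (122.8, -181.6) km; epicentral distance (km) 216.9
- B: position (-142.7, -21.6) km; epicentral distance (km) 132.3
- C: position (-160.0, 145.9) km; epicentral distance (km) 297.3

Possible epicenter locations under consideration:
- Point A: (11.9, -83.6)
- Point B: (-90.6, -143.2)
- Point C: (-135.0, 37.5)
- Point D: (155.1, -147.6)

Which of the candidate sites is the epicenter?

For each candidate, compare |candidate − station| to the reported distance:
Point A: residuals A 68.9, B 34.3, C 10.6 → max 68.9 km
Point B: residuals A 0.1, B 0.0, C 0.0 → max 0.1 km
Point C: residuals A 121.4, B 72.7, C 186.1 → max 186.1 km
Point D: residuals A 170.0, B 191.1, C 133.3 → max 191.1 km
Only Point B has all residuals ≈ 0.

Point B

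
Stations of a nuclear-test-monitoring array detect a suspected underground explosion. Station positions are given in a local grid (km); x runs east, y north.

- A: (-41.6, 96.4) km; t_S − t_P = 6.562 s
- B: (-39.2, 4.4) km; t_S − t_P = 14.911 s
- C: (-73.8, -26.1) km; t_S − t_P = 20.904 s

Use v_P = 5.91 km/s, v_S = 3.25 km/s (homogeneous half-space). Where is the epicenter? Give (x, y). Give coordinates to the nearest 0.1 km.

x ≈ 5.4 km, y ≈ 102.4 km

Distance from S−P lag: d = Δt · v_P v_S / (v_P − v_S) = Δt · (5.91·3.25)/(5.91−3.25) ≈ 7.2209·Δt.
So d_A = 47.38, d_B = 107.67, d_C = 150.94 km.
Circle about each station: (x + 41.6)² + (y − 96.4)² = 47.38²; (x + 39.2)² + (y − 4.4)² = 107.67²; (x + 73.8)² + (y + 26.1)² = 150.94².
Subtracting pairs of circle equations eliminates x²+y² and gives linear equations (the radical axes):
4.8 x − 184.0 y = -18815.48
-64.4 x − 245.0 y = -25433.89
Solving the 2×2 system: x ≈ 5.4, y ≈ 102.4 km.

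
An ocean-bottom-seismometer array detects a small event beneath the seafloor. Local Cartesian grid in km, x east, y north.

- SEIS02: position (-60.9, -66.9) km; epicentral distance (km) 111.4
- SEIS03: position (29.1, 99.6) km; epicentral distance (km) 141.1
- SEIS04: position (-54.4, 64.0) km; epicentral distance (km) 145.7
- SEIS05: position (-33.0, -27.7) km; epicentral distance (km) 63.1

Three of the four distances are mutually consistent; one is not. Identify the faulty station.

SEIS05

Solve using three stations at a time. Using SEIS02, SEIS03, SEIS04 (subtract circle equations pairwise → linear system) gives (x, y) ≈ (47.3, -40.3).
Distances from that point to each station vs reported:
  SEIS02: calculated 111.4 vs reported 111.4 → residual 0.0 km
  SEIS03: calculated 141.1 vs reported 141.1 → residual 0.0 km
  SEIS04: calculated 145.7 vs reported 145.7 → residual 0.0 km
  SEIS05: calculated 81.3 vs reported 63.1 → residual 18.2 km
SEIS02, SEIS03, SEIS04 are mutually consistent (residuals ≈ 0); SEIS05 is off by 18.2 km.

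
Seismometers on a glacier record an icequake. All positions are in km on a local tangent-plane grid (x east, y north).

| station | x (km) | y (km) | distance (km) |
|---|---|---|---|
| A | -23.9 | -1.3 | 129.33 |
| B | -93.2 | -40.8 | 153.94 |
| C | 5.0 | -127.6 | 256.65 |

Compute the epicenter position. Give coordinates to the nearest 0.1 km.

Circle about each station: (x + 23.9)² + (y + 1.3)² = 129.33²; (x + 93.2)² + (y + 40.8)² = 153.94²; (x − 5.0)² + (y + 127.6)² = 256.65².
Subtracting the A equation from the B and C equations removes the quadratic terms:
-138.6 x − 79.0 y = 2806.71
57.8 x − 252.6 y = -33409.11
Solving the 2×2 system: x ≈ -84.6, y ≈ 112.9 km.

-84.6 km east, 112.9 km north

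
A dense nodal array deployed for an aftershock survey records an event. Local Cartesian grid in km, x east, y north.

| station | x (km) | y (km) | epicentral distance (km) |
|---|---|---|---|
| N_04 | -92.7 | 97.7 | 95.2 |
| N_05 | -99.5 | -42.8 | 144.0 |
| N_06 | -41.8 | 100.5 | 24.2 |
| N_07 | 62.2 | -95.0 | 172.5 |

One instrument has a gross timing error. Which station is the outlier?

Solve using three stations at a time. Using N_04, N_05, N_07 (subtract circle equations pairwise → linear system) gives (x, y) ≈ (-3.5, 64.5).
Distances from that point to each station vs reported:
  N_04: calculated 95.2 vs reported 95.2 → residual 0.0 km
  N_05: calculated 144.0 vs reported 144.0 → residual 0.0 km
  N_06: calculated 52.6 vs reported 24.2 → residual 28.4 km
  N_07: calculated 172.5 vs reported 172.5 → residual 0.0 km
N_04, N_05, N_07 are mutually consistent (residuals ≈ 0); N_06 is off by 28.4 km.

N_06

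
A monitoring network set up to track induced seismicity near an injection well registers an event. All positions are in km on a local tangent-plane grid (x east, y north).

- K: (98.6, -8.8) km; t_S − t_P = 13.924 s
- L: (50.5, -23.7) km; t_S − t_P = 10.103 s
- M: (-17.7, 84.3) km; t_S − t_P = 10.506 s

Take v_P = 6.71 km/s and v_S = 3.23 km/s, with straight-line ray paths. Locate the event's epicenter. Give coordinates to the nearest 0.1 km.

Distance from S−P lag: d = Δt · v_P v_S / (v_P − v_S) = Δt · (6.71·3.23)/(6.71−3.23) ≈ 6.2280·Δt.
So d_K = 86.72, d_L = 62.92, d_M = 65.43 km.
Circle about each station: (x − 98.6)² + (y + 8.8)² = 86.72²; (x − 50.5)² + (y + 23.7)² = 62.92²; (x + 17.7)² + (y − 84.3)² = 65.43².
Subtracting pairs of circle equations eliminates x²+y² and gives linear equations (the radical axes):
-96.2 x − 29.8 y = -3126.03
-232.6 x + 186.2 y = 859.65
Solving the 2×2 system: x ≈ 22.4, y ≈ 32.6 km.

22.4 km east, 32.6 km north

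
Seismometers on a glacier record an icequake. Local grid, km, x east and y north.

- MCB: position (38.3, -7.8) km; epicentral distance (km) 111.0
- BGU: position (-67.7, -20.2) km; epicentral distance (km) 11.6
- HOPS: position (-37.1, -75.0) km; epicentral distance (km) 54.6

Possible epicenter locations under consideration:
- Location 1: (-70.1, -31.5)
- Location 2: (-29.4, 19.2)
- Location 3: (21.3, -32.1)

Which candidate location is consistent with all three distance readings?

For each candidate, compare |candidate − station| to the reported distance:
Location 1: residuals MCB 0.0, BGU 0.0, HOPS 0.0 → max 0.0 km
Location 2: residuals MCB 38.1, BGU 43.3, HOPS 39.9 → max 43.3 km
Location 3: residuals MCB 81.3, BGU 78.2, HOPS 17.9 → max 81.3 km
Only Location 1 has all residuals ≈ 0.

Location 1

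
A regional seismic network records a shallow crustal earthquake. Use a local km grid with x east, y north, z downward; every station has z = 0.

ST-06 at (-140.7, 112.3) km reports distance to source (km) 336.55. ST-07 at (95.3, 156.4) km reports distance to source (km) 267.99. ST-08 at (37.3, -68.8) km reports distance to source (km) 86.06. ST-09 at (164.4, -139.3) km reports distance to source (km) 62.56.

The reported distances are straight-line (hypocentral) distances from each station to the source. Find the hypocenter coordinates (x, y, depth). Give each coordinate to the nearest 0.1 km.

Each station gives a sphere (x−x_i)² + (y−y_i)² + z² = d_i² (stations at z=0).
Subtracting the ST-06 sphere from ST-07 and ST-08: z² cancels, leaving linear equations in x and y:
472.0 x + 88.2 y = 42582.53
356.0 x − 362.2 y = 79576.53
Solving: x ≈ 110.903, y ≈ -110.699 km (keep extra digits for the depth step; rounded: 110.9, -110.7).
Then from the ST-06 sphere: z² = 336.55² − (x + 140.7)² − (y − 112.3)² with x = 110.903, y = -110.699, so z ≈ 15.273 ≈ 15.3 km.

(110.9, -110.7, 15.3)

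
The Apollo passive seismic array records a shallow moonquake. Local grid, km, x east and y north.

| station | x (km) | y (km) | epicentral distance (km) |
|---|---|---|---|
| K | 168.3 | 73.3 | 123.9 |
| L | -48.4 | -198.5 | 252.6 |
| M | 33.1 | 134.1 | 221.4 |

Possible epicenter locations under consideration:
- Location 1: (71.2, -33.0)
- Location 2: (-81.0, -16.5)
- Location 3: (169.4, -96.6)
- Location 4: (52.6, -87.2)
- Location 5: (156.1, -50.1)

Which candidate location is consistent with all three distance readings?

Location 5

For each candidate, compare |candidate − station| to the reported distance:
Location 1: residuals K 20.1, L 48.4, M 50.0 → max 50.0 km
Location 2: residuals K 141.1, L 67.7, M 32.5 → max 141.1 km
Location 3: residuals K 46.0, L 12.1, M 46.6 → max 46.6 km
Location 4: residuals K 74.0, L 102.3, M 0.8 → max 102.3 km
Location 5: residuals K 0.1, L 0.1, M 0.1 → max 0.1 km
Only Location 5 has all residuals ≈ 0.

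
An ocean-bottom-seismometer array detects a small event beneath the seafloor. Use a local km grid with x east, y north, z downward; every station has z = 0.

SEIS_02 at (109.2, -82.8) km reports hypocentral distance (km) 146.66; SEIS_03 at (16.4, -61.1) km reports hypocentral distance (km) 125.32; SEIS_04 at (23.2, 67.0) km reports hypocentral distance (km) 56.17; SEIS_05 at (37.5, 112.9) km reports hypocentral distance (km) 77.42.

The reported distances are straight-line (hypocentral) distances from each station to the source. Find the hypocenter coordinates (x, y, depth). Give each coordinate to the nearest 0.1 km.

Each station gives a sphere (x−x_i)² + (y−y_i)² + z² = d_i² (stations at z=0).
Subtracting the SEIS_02 sphere from SEIS_03 and SEIS_04: z² cancels, leaving linear equations in x and y:
-185.6 x + 43.4 y = -8974.26
-172.0 x + 299.6 y = 4600.85
Solving: x ≈ 59.998, y ≈ 49.801 km (keep extra digits for the depth step; rounded: 60.0, 49.8).
Then from the SEIS_02 sphere: z² = 146.66² − (x − 109.2)² − (y + 82.8)² with x = 59.998, y = 49.801, so z ≈ 38.798 ≈ 38.8 km.

(60.0, 49.8, 38.8)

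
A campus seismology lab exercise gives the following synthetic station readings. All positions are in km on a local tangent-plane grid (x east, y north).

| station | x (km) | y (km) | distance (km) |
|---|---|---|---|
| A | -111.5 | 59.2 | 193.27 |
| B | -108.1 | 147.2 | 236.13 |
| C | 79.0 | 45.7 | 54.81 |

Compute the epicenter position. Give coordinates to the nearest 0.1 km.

(69.6, -8.3)

Circle about each station: (x + 111.5)² + (y − 59.2)² = 193.27²; (x + 108.1)² + (y − 147.2)² = 236.13²; (x − 79.0)² + (y − 45.7)² = 54.81².
Subtracting pairs of circle equations eliminates x²+y² and gives linear equations (the radical axes):
6.8 x + 176.0 y = -987.52
381.0 x − 27.0 y = 26741.76
Solving the 2×2 system: x ≈ 69.6, y ≈ -8.3 km.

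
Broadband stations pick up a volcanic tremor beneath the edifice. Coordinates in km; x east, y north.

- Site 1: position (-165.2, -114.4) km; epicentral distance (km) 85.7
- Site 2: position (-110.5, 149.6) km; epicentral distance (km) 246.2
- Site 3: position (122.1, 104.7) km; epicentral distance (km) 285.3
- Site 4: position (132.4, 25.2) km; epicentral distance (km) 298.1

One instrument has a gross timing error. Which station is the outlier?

Site 4

Solve using three stations at a time. Using Site 1, Site 2, Site 3 (subtract circle equations pairwise → linear system) gives (x, y) ≈ (-81.7, -94.9).
Distances from that point to each station vs reported:
  Site 1: calculated 85.7 vs reported 85.7 → residual 0.0 km
  Site 2: calculated 246.2 vs reported 246.2 → residual 0.0 km
  Site 3: calculated 285.3 vs reported 285.3 → residual 0.0 km
  Site 4: calculated 245.5 vs reported 298.1 → residual 52.6 km
Site 1, Site 2, Site 3 are mutually consistent (residuals ≈ 0); Site 4 is off by 52.6 km.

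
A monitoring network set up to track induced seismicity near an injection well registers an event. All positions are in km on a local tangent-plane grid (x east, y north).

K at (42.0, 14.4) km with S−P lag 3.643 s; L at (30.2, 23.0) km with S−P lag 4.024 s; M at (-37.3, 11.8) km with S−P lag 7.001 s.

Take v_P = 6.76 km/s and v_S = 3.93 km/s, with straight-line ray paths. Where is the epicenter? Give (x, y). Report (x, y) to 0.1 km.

Distance from S−P lag: d = Δt · v_P v_S / (v_P − v_S) = Δt · (6.76·3.93)/(6.76−3.93) ≈ 9.3876·Δt.
So d_K = 34.20, d_L = 37.78, d_M = 65.72 km.
Circle about each station: (x − 42.0)² + (y − 14.4)² = 34.20²; (x − 30.2)² + (y − 23.0)² = 37.78²; (x + 37.3)² + (y − 11.8)² = 65.72².
Subtracting the K equation from the L and M equations removes the quadratic terms:
-23.6 x + 17.2 y = -788.01
-158.6 x − 5.2 y = -3590.31
Solving the 2×2 system: x ≈ 23.1, y ≈ -14.1 km.
Check against K (with the unrounded x, y): √((x − 42.0)²+(y − 14.4)²) = 34.21 ≈ 34.20 km. ✓

(23.1, -14.1)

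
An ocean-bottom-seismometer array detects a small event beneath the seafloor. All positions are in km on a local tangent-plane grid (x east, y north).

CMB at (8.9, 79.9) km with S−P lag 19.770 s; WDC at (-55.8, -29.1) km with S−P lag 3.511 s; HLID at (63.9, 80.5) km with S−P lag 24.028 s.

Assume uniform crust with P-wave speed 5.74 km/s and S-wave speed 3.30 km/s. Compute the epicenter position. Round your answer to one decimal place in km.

(-64.3, -55.0)

Distance from S−P lag: d = Δt · v_P v_S / (v_P − v_S) = Δt · (5.74·3.30)/(5.74−3.30) ≈ 7.7631·Δt.
So d_CMB = 153.48, d_WDC = 27.26, d_HLID = 186.53 km.
Circle about each station: (x − 8.9)² + (y − 79.9)² = 153.48²; (x + 55.8)² + (y + 29.1)² = 27.26²; (x − 63.9)² + (y − 80.5)² = 186.53².
Subtracting pairs of circle equations eliminates x²+y² and gives linear equations (the radical axes):
-129.4 x − 218.0 y = 20310.23
110.0 x + 1.2 y = -7137.09
Solving the 2×2 system: x ≈ -64.3, y ≈ -55.0 km.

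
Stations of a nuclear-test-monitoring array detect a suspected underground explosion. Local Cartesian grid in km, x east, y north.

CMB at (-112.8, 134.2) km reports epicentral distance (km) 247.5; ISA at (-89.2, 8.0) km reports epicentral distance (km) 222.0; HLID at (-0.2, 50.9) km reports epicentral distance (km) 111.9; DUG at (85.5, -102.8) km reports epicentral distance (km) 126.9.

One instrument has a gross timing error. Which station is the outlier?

ISA

Solve using three stations at a time. Using CMB, HLID, DUG (subtract circle equations pairwise → linear system) gives (x, y) ≈ (107.7, 22.0).
Distances from that point to each station vs reported:
  CMB: calculated 247.4 vs reported 247.5 → residual 0.1 km
  ISA: calculated 197.4 vs reported 222.0 → residual 24.6 km
  HLID: calculated 111.7 vs reported 111.9 → residual 0.2 km
  DUG: calculated 126.7 vs reported 126.9 → residual 0.2 km
CMB, HLID, DUG are mutually consistent (residuals ≈ 0); ISA is off by 24.6 km.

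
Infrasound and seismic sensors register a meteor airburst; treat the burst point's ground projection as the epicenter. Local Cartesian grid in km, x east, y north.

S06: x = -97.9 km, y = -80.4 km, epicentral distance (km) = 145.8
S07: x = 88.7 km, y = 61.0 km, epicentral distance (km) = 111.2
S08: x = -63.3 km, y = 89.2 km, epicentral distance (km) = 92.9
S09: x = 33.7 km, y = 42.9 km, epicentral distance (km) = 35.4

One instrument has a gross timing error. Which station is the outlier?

S07

Solve using three stations at a time. Using S06, S08, S09 (subtract circle equations pairwise → linear system) gives (x, y) ≈ (3.4, 24.5).
Distances from that point to each station vs reported:
  S06: calculated 145.8 vs reported 145.8 → residual 0.0 km
  S07: calculated 92.8 vs reported 111.2 → residual 18.4 km
  S08: calculated 92.9 vs reported 92.9 → residual 0.0 km
  S09: calculated 35.5 vs reported 35.4 → residual 0.1 km
S06, S08, S09 are mutually consistent (residuals ≈ 0); S07 is off by 18.4 km.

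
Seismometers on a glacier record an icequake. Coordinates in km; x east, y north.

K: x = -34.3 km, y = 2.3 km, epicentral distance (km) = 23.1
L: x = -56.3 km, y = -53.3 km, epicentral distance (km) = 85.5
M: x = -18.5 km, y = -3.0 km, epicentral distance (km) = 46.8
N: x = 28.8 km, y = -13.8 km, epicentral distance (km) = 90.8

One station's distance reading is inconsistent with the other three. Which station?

Solve using three stations at a time. Using L, M, N (subtract circle equations pairwise → linear system) gives (x, y) ≈ (-49.6, 31.9).
Distances from that point to each station vs reported:
  K: calculated 33.4 vs reported 23.1 → residual 10.3 km
  L: calculated 85.5 vs reported 85.5 → residual 0.0 km
  M: calculated 46.8 vs reported 46.8 → residual 0.0 km
  N: calculated 90.8 vs reported 90.8 → residual 0.0 km
L, M, N are mutually consistent (residuals ≈ 0); K is off by 10.3 km.

K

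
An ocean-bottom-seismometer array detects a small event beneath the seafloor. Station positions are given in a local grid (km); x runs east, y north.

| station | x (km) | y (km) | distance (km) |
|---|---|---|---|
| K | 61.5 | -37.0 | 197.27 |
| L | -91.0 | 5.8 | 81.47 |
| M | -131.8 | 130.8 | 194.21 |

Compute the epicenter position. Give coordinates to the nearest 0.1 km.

(-134.0, -63.4)

Circle about each station: (x − 61.5)² + (y + 37.0)² = 197.27²; (x + 91.0)² + (y − 5.8)² = 81.47²; (x + 131.8)² + (y − 130.8)² = 194.21².
Subtracting the K equation from the L and M equations removes the quadratic terms:
-305.0 x + 85.6 y = 35441.48
-386.6 x + 335.6 y = 30526.56
Solving the 2×2 system: x ≈ -134.0, y ≈ -63.4 km.
Check against K (with the unrounded x, y): √((x − 61.5)²+(y + 37.0)²) = 197.27 ≈ 197.27 km. ✓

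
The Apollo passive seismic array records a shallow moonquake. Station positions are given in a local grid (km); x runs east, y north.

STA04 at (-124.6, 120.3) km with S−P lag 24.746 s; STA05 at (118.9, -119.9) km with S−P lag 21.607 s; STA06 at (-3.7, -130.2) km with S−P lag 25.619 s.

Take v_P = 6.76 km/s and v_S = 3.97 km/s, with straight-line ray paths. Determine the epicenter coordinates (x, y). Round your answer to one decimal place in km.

Distance from S−P lag: d = Δt · v_P v_S / (v_P − v_S) = Δt · (6.76·3.97)/(6.76−3.97) ≈ 9.6191·Δt.
So d_STA04 = 238.03, d_STA05 = 207.84, d_STA06 = 246.43 km.
Circle about each station: (x + 124.6)² + (y − 120.3)² = 238.03²; (x − 118.9)² + (y + 119.9)² = 207.84²; (x + 3.7)² + (y + 130.2)² = 246.43².
Subtracting the STA04 equation from the STA05 and STA06 equations removes the quadratic terms:
487.0 x − 480.4 y = 11976.79
241.8 x − 501.0 y = -17100.98
Solving the 2×2 system: x ≈ 111.2, y ≈ 87.8 km.

x ≈ 111.2 km, y ≈ 87.8 km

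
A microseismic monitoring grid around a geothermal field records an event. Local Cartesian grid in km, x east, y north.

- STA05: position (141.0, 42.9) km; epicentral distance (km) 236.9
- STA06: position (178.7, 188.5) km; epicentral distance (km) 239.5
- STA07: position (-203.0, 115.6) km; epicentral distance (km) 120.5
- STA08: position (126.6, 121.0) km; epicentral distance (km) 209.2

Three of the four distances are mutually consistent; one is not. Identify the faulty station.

Solve using three stations at a time. Using STA05, STA07, STA08 (subtract circle equations pairwise → linear system) gives (x, y) ≈ (-82.6, 121.2).
Distances from that point to each station vs reported:
  STA05: calculated 236.9 vs reported 236.9 → residual 0.0 km
  STA06: calculated 269.8 vs reported 239.5 → residual 30.3 km
  STA07: calculated 120.5 vs reported 120.5 → residual 0.0 km
  STA08: calculated 209.2 vs reported 209.2 → residual 0.0 km
STA05, STA07, STA08 are mutually consistent (residuals ≈ 0); STA06 is off by 30.3 km.

STA06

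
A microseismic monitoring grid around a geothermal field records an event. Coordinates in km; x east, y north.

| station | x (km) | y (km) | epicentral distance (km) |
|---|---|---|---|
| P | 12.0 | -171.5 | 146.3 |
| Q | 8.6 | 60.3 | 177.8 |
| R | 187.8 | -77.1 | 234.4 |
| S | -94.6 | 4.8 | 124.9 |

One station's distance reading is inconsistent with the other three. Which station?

Solve using three stations at a time. Using Q, R, S (subtract circle equations pairwise → linear system) gives (x, y) ≈ (-44.3, -109.3).
Distances from that point to each station vs reported:
  P: calculated 83.9 vs reported 146.3 → residual 62.4 km
  Q: calculated 177.7 vs reported 177.8 → residual 0.1 km
  R: calculated 234.3 vs reported 234.4 → residual 0.1 km
  S: calculated 124.7 vs reported 124.9 → residual 0.2 km
Q, R, S are mutually consistent (residuals ≈ 0); P is off by 62.4 km.

P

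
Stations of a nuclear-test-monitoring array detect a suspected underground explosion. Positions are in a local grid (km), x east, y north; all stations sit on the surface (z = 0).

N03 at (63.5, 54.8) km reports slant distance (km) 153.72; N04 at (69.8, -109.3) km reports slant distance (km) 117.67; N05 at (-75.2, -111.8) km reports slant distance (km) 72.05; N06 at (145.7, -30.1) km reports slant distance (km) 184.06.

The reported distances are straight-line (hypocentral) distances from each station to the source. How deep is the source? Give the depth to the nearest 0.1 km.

29.2 km

Each station gives a sphere (x−x_i)² + (y−y_i)² + z² = d_i² (stations at z=0).
Subtracting the N03 sphere from N04 and N05: z² cancels, leaving linear equations in x and y:
12.6 x − 328.2 y = 19566.85
-277.4 x − 333.2 y = 29557.63
Solving: x ≈ -33.401, y ≈ -60.901 km (keep extra digits for the depth step; rounded: -33.4, -60.9).
Then from the N03 sphere: z² = 153.72² − (x − 63.5)² − (y − 54.8)² with x = -33.401, y = -60.901, so z ≈ 29.212 ≈ 29.2 km.
Check against N06 (with the unrounded solution): distance 184.06 ≈ 184.06 km. ✓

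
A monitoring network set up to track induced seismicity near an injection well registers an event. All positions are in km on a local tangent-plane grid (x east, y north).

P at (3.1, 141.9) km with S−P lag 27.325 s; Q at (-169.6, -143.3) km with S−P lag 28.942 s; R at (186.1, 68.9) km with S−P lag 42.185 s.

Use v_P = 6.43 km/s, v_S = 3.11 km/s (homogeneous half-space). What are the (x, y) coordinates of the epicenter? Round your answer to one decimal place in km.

x ≈ -54.7 km, y ≈ -12.2 km

Distance from S−P lag: d = Δt · v_P v_S / (v_P − v_S) = Δt · (6.43·3.11)/(6.43−3.11) ≈ 6.0233·Δt.
So d_P = 164.59, d_Q = 174.33, d_R = 254.09 km.
Circle about each station: (x − 3.1)² + (y − 141.9)² = 164.59²; (x + 169.6)² + (y + 143.3)² = 174.33²; (x − 186.1)² + (y − 68.9)² = 254.09².
Subtracting the P equation from the Q and R equations removes the quadratic terms:
-345.4 x − 570.4 y = 25852.75
366.0 x − 146.0 y = -18236.66
Solving the 2×2 system: x ≈ -54.7, y ≈ -12.2 km.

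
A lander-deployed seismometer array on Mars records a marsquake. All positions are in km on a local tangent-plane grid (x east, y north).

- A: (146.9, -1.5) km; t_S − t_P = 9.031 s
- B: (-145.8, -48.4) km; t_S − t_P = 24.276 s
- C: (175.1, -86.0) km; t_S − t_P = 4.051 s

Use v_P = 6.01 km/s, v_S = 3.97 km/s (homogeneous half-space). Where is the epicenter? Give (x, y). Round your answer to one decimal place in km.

(132.2, -106.1)

Distance from S−P lag: d = Δt · v_P v_S / (v_P − v_S) = Δt · (6.01·3.97)/(6.01−3.97) ≈ 11.6959·Δt.
So d_A = 105.63, d_B = 283.93, d_C = 47.38 km.
Circle about each station: (x − 146.9)² + (y + 1.5)² = 105.63²; (x + 145.8)² + (y + 48.4)² = 283.93²; (x − 175.1)² + (y + 86.0)² = 47.38².
Subtracting pairs of circle equations eliminates x²+y² and gives linear equations (the radical axes):
-585.4 x − 93.8 y = -67440.21
56.4 x − 169.0 y = 25386.98
Solving the 2×2 system: x ≈ 132.2, y ≈ -106.1 km.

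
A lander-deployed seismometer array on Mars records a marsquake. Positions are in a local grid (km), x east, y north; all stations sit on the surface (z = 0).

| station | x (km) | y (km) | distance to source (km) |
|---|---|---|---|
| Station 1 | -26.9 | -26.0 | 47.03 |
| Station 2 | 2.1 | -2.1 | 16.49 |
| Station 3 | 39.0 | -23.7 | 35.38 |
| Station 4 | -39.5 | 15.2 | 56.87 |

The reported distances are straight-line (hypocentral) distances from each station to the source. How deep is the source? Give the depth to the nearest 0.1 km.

Each station gives a sphere (x−x_i)² + (y−y_i)² + z² = d_i² (stations at z=0).
Subtracting the Station 1 sphere from Station 2 and Station 3: z² cancels, leaving linear equations in x and y:
58.0 x + 47.8 y = 549.11
131.8 x + 4.6 y = 1643.16
Solving: x ≈ 12.600, y ≈ -3.801 km (keep extra digits for the depth step; rounded: 12.6, -3.8).
Then from the Station 1 sphere: z² = 47.03² − (x + 26.9)² − (y + 26.0)² with x = 12.600, y = -3.801, so z ≈ 12.601 ≈ 12.6 km.

z ≈ 12.6 km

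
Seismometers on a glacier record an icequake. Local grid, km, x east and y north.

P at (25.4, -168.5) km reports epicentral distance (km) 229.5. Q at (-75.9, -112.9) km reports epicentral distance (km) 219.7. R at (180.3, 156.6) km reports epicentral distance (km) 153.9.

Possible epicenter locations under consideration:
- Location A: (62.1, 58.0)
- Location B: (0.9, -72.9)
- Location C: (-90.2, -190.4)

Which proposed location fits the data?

Location A

For each candidate, compare |candidate − station| to the reported distance:
Location A: residuals P 0.0, Q 0.0, R 0.0 → max 0.0 km
Location B: residuals P 130.8, Q 133.1, R 137.4 → max 137.4 km
Location C: residuals P 111.8, Q 140.9, R 286.1 → max 286.1 km
Only Location A has all residuals ≈ 0.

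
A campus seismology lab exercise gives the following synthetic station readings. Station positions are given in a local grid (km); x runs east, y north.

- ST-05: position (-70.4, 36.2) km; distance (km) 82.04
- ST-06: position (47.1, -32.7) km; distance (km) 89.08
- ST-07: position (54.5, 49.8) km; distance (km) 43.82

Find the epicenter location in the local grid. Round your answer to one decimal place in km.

x ≈ 10.7 km, y ≈ 48.6 km

Circle about each station: (x + 70.4)² + (y − 36.2)² = 82.04²; (x − 47.1)² + (y + 32.7)² = 89.08²; (x − 54.5)² + (y − 49.8)² = 43.82².
Subtracting the ST-05 equation from the ST-06 and ST-07 equations removes the quadratic terms:
235.0 x − 137.8 y = -4183.58
249.8 x + 27.2 y = 3994.06
Solving the 2×2 system: x ≈ 10.7, y ≈ 48.6 km.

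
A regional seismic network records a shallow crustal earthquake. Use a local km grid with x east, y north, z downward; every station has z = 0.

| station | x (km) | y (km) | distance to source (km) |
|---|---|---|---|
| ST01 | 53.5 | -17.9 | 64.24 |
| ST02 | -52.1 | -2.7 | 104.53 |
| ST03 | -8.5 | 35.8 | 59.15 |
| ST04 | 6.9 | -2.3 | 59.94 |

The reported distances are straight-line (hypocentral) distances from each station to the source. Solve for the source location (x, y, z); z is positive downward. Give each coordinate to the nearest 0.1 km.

Each station gives a sphere (x−x_i)² + (y−y_i)² + z² = d_i² (stations at z=0).
Subtracting the ST01 sphere from ST02 and ST03: z² cancels, leaving linear equations in x and y:
-211.2 x + 30.4 y = -7260.70
-124.0 x + 107.4 y = -1200.71
Solving: x ≈ 39.300, y ≈ 34.195 km (keep extra digits for the depth step; rounded: 39.3, 34.2).
Then from the ST01 sphere: z² = 64.24² − (x − 53.5)² − (y + 17.9)² with x = 39.300, y = 34.195, so z ≈ 34.803 ≈ 34.8 km.

(39.3, 34.2, 34.8)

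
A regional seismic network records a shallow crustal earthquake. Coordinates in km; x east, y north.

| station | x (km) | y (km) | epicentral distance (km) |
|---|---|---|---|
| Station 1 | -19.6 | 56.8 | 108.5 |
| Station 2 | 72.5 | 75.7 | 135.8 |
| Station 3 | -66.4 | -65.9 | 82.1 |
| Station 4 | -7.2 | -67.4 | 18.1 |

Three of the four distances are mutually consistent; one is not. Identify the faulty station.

Station 4

Solve using three stations at a time. Using Station 1, Station 2, Station 3 (subtract circle equations pairwise → linear system) gives (x, y) ≈ (13.4, -46.6).
Distances from that point to each station vs reported:
  Station 1: calculated 108.5 vs reported 108.5 → residual 0.0 km
  Station 2: calculated 135.8 vs reported 135.8 → residual 0.0 km
  Station 3: calculated 82.1 vs reported 82.1 → residual 0.0 km
  Station 4: calculated 29.3 vs reported 18.1 → residual 11.2 km
Station 1, Station 2, Station 3 are mutually consistent (residuals ≈ 0); Station 4 is off by 11.2 km.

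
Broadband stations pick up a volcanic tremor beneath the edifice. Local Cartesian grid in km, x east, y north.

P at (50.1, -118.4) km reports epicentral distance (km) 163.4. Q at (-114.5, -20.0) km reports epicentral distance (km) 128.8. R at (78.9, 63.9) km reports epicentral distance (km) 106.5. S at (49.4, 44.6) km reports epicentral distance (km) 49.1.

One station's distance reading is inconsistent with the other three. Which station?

R

Solve using three stations at a time. Using P, Q, S (subtract circle equations pairwise → linear system) gives (x, y) ≈ (0.8, 37.4).
Distances from that point to each station vs reported:
  P: calculated 163.4 vs reported 163.4 → residual 0.0 km
  Q: calculated 128.8 vs reported 128.8 → residual 0.0 km
  R: calculated 82.5 vs reported 106.5 → residual 24.0 km
  S: calculated 49.1 vs reported 49.1 → residual 0.0 km
P, Q, S are mutually consistent (residuals ≈ 0); R is off by 24.0 km.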